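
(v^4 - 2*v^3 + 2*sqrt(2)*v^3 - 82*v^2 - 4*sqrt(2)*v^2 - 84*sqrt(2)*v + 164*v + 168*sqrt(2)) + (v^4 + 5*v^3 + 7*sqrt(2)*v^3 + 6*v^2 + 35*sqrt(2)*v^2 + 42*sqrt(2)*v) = 2*v^4 + 3*v^3 + 9*sqrt(2)*v^3 - 76*v^2 + 31*sqrt(2)*v^2 - 42*sqrt(2)*v + 164*v + 168*sqrt(2)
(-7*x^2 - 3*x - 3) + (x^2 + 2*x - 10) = -6*x^2 - x - 13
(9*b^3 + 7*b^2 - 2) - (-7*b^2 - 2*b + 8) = 9*b^3 + 14*b^2 + 2*b - 10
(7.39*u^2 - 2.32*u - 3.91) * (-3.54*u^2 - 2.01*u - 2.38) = -26.1606*u^4 - 6.6411*u^3 + 0.916400000000002*u^2 + 13.3807*u + 9.3058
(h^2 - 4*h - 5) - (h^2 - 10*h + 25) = 6*h - 30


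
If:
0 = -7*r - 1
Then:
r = -1/7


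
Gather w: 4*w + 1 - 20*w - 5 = -16*w - 4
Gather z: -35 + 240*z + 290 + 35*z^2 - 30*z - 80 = 35*z^2 + 210*z + 175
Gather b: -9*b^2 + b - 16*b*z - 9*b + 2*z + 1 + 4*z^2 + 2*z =-9*b^2 + b*(-16*z - 8) + 4*z^2 + 4*z + 1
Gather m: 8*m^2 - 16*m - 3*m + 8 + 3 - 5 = 8*m^2 - 19*m + 6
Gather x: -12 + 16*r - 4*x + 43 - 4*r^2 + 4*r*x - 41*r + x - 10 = -4*r^2 - 25*r + x*(4*r - 3) + 21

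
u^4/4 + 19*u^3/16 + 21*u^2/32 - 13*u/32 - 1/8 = (u/4 + 1)*(u - 1/2)*(u + 1/4)*(u + 1)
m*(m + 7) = m^2 + 7*m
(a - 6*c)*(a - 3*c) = a^2 - 9*a*c + 18*c^2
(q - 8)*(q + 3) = q^2 - 5*q - 24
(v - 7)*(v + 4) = v^2 - 3*v - 28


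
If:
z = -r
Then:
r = -z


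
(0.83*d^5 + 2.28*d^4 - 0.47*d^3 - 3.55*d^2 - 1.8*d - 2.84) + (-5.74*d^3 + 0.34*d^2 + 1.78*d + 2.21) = 0.83*d^5 + 2.28*d^4 - 6.21*d^3 - 3.21*d^2 - 0.02*d - 0.63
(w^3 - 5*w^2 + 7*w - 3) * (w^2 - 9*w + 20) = w^5 - 14*w^4 + 72*w^3 - 166*w^2 + 167*w - 60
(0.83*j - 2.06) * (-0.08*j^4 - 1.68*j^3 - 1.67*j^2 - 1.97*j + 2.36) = -0.0664*j^5 - 1.2296*j^4 + 2.0747*j^3 + 1.8051*j^2 + 6.017*j - 4.8616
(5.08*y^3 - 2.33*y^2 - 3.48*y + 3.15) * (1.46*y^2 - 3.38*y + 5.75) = 7.4168*y^5 - 20.5722*y^4 + 32.0046*y^3 + 2.9639*y^2 - 30.657*y + 18.1125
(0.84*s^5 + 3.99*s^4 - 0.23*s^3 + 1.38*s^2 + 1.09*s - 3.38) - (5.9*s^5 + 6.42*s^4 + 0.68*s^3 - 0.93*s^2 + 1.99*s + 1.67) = -5.06*s^5 - 2.43*s^4 - 0.91*s^3 + 2.31*s^2 - 0.9*s - 5.05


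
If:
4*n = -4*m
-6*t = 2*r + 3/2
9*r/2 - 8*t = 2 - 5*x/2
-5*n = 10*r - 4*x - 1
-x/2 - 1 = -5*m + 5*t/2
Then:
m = 347/7120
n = -347/7120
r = 165/2848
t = -767/2848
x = -473/2848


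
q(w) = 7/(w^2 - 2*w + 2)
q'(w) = 7*(2 - 2*w)/(w^2 - 2*w + 2)^2 = 14*(1 - w)/(w^2 - 2*w + 2)^2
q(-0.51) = 2.13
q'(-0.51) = 1.96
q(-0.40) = 2.36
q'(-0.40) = 2.24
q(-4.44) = 0.23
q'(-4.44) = 0.08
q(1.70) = 4.70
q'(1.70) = -4.41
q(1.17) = 6.80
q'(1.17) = -2.25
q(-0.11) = 3.14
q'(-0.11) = 3.12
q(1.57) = 5.28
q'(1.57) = -4.55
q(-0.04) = 3.36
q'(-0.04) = 3.36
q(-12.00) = 0.04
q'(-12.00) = 0.01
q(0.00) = 3.50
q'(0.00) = 3.50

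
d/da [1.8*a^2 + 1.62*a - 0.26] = 3.6*a + 1.62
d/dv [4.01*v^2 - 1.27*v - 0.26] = 8.02*v - 1.27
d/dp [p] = 1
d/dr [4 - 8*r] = -8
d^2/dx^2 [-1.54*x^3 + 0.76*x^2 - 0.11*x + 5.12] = 1.52 - 9.24*x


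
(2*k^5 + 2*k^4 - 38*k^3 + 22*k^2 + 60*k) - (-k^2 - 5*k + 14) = 2*k^5 + 2*k^4 - 38*k^3 + 23*k^2 + 65*k - 14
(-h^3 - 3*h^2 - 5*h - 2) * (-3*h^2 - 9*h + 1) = 3*h^5 + 18*h^4 + 41*h^3 + 48*h^2 + 13*h - 2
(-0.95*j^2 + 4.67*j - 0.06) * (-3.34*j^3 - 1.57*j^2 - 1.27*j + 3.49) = 3.173*j^5 - 14.1063*j^4 - 5.925*j^3 - 9.1522*j^2 + 16.3745*j - 0.2094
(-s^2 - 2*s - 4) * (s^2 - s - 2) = -s^4 - s^3 + 8*s + 8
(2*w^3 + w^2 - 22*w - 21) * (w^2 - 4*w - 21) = 2*w^5 - 7*w^4 - 68*w^3 + 46*w^2 + 546*w + 441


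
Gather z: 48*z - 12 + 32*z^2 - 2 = 32*z^2 + 48*z - 14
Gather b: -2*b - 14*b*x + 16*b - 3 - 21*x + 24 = b*(14 - 14*x) - 21*x + 21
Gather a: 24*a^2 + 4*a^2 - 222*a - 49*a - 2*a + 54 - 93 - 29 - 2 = 28*a^2 - 273*a - 70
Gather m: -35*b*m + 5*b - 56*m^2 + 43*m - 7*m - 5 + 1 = 5*b - 56*m^2 + m*(36 - 35*b) - 4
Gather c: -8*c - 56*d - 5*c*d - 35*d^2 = c*(-5*d - 8) - 35*d^2 - 56*d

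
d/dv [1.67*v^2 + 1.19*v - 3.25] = 3.34*v + 1.19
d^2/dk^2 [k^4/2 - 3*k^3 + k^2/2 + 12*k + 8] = 6*k^2 - 18*k + 1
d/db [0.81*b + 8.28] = 0.810000000000000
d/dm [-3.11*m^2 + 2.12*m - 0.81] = 2.12 - 6.22*m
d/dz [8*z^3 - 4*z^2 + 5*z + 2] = 24*z^2 - 8*z + 5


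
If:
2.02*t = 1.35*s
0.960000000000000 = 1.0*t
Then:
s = 1.44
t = 0.96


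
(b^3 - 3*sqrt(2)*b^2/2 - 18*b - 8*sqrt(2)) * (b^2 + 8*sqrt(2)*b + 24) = b^5 + 13*sqrt(2)*b^4/2 - 18*b^3 - 188*sqrt(2)*b^2 - 560*b - 192*sqrt(2)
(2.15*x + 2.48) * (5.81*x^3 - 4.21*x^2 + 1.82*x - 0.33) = 12.4915*x^4 + 5.3573*x^3 - 6.5278*x^2 + 3.8041*x - 0.8184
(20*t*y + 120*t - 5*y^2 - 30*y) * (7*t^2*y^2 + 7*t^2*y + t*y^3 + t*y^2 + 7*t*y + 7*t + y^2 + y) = 140*t^3*y^3 + 980*t^3*y^2 + 840*t^3*y - 15*t^2*y^4 - 105*t^2*y^3 + 50*t^2*y^2 + 980*t^2*y + 840*t^2 - 5*t*y^5 - 35*t*y^4 - 45*t*y^3 - 105*t*y^2 - 90*t*y - 5*y^4 - 35*y^3 - 30*y^2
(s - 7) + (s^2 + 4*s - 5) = s^2 + 5*s - 12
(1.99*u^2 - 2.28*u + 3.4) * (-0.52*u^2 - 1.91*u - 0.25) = -1.0348*u^4 - 2.6153*u^3 + 2.0893*u^2 - 5.924*u - 0.85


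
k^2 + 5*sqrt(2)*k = k*(k + 5*sqrt(2))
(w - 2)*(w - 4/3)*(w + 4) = w^3 + 2*w^2/3 - 32*w/3 + 32/3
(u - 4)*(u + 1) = u^2 - 3*u - 4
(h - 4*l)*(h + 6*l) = h^2 + 2*h*l - 24*l^2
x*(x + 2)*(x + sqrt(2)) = x^3 + sqrt(2)*x^2 + 2*x^2 + 2*sqrt(2)*x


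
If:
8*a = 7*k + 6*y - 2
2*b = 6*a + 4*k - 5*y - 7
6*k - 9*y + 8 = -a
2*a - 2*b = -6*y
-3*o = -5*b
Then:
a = 1561/55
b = 4276/55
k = 1024/55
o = 4276/33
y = 181/11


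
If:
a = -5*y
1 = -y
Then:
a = 5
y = -1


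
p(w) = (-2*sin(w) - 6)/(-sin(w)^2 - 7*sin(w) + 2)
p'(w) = (2*sin(w)*cos(w) + 7*cos(w))*(-2*sin(w) - 6)/(-sin(w)^2 - 7*sin(w) + 2)^2 - 2*cos(w)/(-sin(w)^2 - 7*sin(w) + 2) = 2*(-6*sin(w) + cos(w)^2 - 24)*cos(w)/(sin(w)^2 + 7*sin(w) - 2)^2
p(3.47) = -1.29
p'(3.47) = 2.32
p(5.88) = -1.14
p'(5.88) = -1.81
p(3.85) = -0.77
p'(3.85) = 0.79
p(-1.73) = -0.51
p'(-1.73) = 0.09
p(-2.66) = -1.01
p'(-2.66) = 1.43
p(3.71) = -0.90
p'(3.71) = 1.13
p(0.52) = 4.05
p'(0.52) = -15.30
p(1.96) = 1.47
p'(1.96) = 0.78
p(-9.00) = -1.10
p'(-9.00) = 1.70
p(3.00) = -6.33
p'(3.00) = 48.00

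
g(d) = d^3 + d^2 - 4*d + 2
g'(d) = 3*d^2 + 2*d - 4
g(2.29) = 10.09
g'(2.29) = 16.31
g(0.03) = 1.88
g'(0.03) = -3.94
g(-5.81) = -137.13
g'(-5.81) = 85.65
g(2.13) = 7.68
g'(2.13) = 13.87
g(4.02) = 67.05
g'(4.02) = 52.52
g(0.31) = 0.89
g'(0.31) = -3.09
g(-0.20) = 2.83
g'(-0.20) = -4.28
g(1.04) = 0.05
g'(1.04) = 1.32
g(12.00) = 1826.00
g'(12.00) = 452.00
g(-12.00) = -1534.00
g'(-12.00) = 404.00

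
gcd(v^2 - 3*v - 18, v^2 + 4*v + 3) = v + 3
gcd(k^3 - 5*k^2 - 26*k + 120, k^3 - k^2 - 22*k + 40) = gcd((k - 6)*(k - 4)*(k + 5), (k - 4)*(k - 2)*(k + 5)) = k^2 + k - 20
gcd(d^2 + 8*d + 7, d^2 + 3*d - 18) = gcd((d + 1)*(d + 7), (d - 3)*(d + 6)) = 1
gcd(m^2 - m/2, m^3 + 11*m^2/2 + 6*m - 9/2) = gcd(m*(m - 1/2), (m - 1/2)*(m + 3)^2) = m - 1/2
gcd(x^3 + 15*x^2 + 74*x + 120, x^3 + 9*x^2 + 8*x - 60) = x^2 + 11*x + 30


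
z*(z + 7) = z^2 + 7*z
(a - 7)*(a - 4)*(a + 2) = a^3 - 9*a^2 + 6*a + 56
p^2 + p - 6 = (p - 2)*(p + 3)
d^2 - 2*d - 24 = (d - 6)*(d + 4)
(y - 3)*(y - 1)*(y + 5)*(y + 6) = y^4 + 7*y^3 - 11*y^2 - 87*y + 90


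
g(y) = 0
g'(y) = 0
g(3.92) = 0.00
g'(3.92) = 0.00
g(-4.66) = 0.00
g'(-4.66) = 0.00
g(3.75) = 0.00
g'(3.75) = 0.00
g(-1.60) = 0.00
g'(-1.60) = 0.00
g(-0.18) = 0.00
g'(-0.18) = 0.00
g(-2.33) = 0.00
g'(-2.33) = 0.00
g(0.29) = 0.00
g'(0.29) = 0.00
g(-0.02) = 0.00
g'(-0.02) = 0.00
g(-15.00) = 0.00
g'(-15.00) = 0.00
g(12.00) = 0.00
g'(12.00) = 0.00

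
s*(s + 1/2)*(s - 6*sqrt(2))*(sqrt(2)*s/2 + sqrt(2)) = sqrt(2)*s^4/2 - 6*s^3 + 5*sqrt(2)*s^3/4 - 15*s^2 + sqrt(2)*s^2/2 - 6*s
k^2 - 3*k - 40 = (k - 8)*(k + 5)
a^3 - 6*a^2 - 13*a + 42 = (a - 7)*(a - 2)*(a + 3)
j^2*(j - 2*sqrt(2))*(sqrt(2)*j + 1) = sqrt(2)*j^4 - 3*j^3 - 2*sqrt(2)*j^2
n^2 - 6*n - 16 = (n - 8)*(n + 2)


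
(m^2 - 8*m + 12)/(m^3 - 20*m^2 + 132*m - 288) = (m - 2)/(m^2 - 14*m + 48)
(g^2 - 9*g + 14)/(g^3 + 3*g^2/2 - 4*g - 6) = 2*(g - 7)/(2*g^2 + 7*g + 6)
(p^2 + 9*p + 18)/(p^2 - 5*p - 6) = (p^2 + 9*p + 18)/(p^2 - 5*p - 6)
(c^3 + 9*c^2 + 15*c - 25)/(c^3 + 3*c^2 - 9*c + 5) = (c + 5)/(c - 1)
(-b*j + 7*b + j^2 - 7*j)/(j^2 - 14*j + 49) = (-b + j)/(j - 7)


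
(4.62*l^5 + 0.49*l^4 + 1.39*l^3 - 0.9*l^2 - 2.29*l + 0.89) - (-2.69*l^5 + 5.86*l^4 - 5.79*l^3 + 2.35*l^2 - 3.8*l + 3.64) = 7.31*l^5 - 5.37*l^4 + 7.18*l^3 - 3.25*l^2 + 1.51*l - 2.75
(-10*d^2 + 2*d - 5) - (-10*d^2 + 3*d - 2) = -d - 3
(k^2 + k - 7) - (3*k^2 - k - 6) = -2*k^2 + 2*k - 1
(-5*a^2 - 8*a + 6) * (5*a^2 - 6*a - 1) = -25*a^4 - 10*a^3 + 83*a^2 - 28*a - 6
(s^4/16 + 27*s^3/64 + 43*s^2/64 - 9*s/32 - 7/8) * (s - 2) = s^5/16 + 19*s^4/64 - 11*s^3/64 - 13*s^2/8 - 5*s/16 + 7/4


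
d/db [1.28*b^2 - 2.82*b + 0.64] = 2.56*b - 2.82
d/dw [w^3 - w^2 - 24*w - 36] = 3*w^2 - 2*w - 24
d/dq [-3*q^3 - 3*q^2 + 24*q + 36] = -9*q^2 - 6*q + 24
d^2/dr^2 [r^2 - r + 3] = 2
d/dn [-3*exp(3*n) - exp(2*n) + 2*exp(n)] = (-9*exp(2*n) - 2*exp(n) + 2)*exp(n)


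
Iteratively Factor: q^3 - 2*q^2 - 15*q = (q)*(q^2 - 2*q - 15) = q*(q + 3)*(q - 5)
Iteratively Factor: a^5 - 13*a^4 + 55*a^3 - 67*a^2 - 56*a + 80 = (a + 1)*(a^4 - 14*a^3 + 69*a^2 - 136*a + 80) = (a - 4)*(a + 1)*(a^3 - 10*a^2 + 29*a - 20) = (a - 4)*(a - 1)*(a + 1)*(a^2 - 9*a + 20) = (a - 5)*(a - 4)*(a - 1)*(a + 1)*(a - 4)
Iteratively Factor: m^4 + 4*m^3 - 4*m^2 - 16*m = (m)*(m^3 + 4*m^2 - 4*m - 16) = m*(m + 2)*(m^2 + 2*m - 8) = m*(m + 2)*(m + 4)*(m - 2)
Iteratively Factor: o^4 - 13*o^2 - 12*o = (o)*(o^3 - 13*o - 12) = o*(o - 4)*(o^2 + 4*o + 3) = o*(o - 4)*(o + 1)*(o + 3)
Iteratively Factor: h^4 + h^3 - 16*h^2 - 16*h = (h + 1)*(h^3 - 16*h) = (h - 4)*(h + 1)*(h^2 + 4*h) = h*(h - 4)*(h + 1)*(h + 4)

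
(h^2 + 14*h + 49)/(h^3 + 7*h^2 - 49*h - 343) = 1/(h - 7)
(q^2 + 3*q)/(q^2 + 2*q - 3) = q/(q - 1)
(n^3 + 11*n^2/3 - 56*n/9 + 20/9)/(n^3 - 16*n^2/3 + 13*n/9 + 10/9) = (3*n^2 + 13*n - 10)/(3*n^2 - 14*n - 5)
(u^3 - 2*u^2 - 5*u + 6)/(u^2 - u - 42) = (-u^3 + 2*u^2 + 5*u - 6)/(-u^2 + u + 42)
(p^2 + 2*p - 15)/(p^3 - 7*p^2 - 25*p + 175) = (p - 3)/(p^2 - 12*p + 35)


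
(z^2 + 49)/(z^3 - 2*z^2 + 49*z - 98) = 1/(z - 2)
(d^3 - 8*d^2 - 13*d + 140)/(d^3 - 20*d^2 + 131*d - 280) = (d + 4)/(d - 8)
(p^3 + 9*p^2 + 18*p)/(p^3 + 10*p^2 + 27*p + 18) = p/(p + 1)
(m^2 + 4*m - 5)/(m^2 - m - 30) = (m - 1)/(m - 6)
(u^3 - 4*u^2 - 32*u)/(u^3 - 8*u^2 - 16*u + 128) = u/(u - 4)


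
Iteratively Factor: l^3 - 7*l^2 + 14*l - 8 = (l - 4)*(l^2 - 3*l + 2) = (l - 4)*(l - 2)*(l - 1)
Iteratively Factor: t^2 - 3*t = (t)*(t - 3)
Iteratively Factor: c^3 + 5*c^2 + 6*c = (c + 2)*(c^2 + 3*c) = c*(c + 2)*(c + 3)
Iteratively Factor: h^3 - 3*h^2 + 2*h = (h - 2)*(h^2 - h) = (h - 2)*(h - 1)*(h)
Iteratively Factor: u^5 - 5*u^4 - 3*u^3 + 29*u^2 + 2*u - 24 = (u + 2)*(u^4 - 7*u^3 + 11*u^2 + 7*u - 12) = (u - 4)*(u + 2)*(u^3 - 3*u^2 - u + 3) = (u - 4)*(u - 3)*(u + 2)*(u^2 - 1) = (u - 4)*(u - 3)*(u + 1)*(u + 2)*(u - 1)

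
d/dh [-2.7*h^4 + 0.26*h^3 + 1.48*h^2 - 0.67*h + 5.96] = -10.8*h^3 + 0.78*h^2 + 2.96*h - 0.67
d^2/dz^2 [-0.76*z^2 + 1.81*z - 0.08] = -1.52000000000000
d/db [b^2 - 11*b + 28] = 2*b - 11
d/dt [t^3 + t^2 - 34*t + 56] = 3*t^2 + 2*t - 34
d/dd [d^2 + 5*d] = 2*d + 5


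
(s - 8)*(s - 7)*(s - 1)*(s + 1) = s^4 - 15*s^3 + 55*s^2 + 15*s - 56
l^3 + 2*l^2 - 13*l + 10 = (l - 2)*(l - 1)*(l + 5)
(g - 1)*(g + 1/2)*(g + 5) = g^3 + 9*g^2/2 - 3*g - 5/2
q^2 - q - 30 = (q - 6)*(q + 5)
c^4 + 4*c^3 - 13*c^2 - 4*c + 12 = (c - 2)*(c - 1)*(c + 1)*(c + 6)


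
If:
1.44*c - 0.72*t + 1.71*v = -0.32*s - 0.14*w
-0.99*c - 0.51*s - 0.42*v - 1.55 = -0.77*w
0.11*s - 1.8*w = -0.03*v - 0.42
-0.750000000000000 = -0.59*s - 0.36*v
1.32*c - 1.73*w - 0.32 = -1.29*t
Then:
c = -2.41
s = -0.83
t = 3.04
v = 3.45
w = 0.24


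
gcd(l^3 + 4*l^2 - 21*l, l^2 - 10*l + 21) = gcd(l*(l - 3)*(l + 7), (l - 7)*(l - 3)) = l - 3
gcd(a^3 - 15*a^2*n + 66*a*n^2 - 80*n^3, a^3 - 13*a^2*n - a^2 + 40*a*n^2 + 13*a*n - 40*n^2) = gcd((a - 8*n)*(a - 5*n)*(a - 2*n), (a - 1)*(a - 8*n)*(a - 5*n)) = a^2 - 13*a*n + 40*n^2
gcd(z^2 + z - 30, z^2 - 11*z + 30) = z - 5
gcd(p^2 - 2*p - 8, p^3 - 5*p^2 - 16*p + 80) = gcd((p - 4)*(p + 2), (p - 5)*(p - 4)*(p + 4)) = p - 4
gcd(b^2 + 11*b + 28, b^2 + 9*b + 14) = b + 7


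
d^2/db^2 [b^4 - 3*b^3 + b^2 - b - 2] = 12*b^2 - 18*b + 2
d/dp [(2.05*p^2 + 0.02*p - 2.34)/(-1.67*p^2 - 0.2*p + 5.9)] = (-0.3766*p^2 + 16.3744*p - 0.35)/(2.7889*p^4 + 0.668*p^3 - 19.666*p^2 - 2.36*p + 34.81)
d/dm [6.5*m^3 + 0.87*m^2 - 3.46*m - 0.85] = 19.5*m^2 + 1.74*m - 3.46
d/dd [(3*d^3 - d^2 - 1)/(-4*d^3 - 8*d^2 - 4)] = d*(-7*d^3 - 12*d - 2)/(4*(d^6 + 4*d^5 + 4*d^4 + 2*d^3 + 4*d^2 + 1))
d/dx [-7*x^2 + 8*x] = 8 - 14*x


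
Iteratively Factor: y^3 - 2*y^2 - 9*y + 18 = (y - 2)*(y^2 - 9) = (y - 2)*(y + 3)*(y - 3)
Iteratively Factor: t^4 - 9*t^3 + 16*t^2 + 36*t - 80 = (t - 4)*(t^3 - 5*t^2 - 4*t + 20) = (t - 5)*(t - 4)*(t^2 - 4) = (t - 5)*(t - 4)*(t + 2)*(t - 2)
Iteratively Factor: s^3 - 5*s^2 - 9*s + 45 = (s - 5)*(s^2 - 9) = (s - 5)*(s + 3)*(s - 3)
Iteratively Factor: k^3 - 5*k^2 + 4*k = (k - 1)*(k^2 - 4*k) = (k - 4)*(k - 1)*(k)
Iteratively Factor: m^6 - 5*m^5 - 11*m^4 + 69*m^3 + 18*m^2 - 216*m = (m - 4)*(m^5 - m^4 - 15*m^3 + 9*m^2 + 54*m) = (m - 4)*(m - 3)*(m^4 + 2*m^3 - 9*m^2 - 18*m) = (m - 4)*(m - 3)^2*(m^3 + 5*m^2 + 6*m) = (m - 4)*(m - 3)^2*(m + 2)*(m^2 + 3*m) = (m - 4)*(m - 3)^2*(m + 2)*(m + 3)*(m)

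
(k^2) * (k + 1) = k^3 + k^2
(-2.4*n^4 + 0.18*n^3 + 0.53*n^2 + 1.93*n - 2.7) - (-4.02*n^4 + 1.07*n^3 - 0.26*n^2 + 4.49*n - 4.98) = 1.62*n^4 - 0.89*n^3 + 0.79*n^2 - 2.56*n + 2.28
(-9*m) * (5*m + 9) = -45*m^2 - 81*m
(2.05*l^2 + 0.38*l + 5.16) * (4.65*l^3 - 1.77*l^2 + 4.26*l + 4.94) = 9.5325*l^5 - 1.8615*l^4 + 32.0544*l^3 + 2.6126*l^2 + 23.8588*l + 25.4904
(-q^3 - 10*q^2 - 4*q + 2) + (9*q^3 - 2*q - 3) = 8*q^3 - 10*q^2 - 6*q - 1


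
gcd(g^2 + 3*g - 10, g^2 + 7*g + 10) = g + 5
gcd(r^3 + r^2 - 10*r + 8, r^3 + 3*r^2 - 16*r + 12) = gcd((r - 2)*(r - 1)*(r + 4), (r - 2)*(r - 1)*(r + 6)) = r^2 - 3*r + 2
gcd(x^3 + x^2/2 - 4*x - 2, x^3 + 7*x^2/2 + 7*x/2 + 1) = x^2 + 5*x/2 + 1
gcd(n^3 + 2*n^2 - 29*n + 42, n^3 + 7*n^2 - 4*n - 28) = n^2 + 5*n - 14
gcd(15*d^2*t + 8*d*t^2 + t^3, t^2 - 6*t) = t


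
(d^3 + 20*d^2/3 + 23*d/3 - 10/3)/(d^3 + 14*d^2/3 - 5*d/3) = (d + 2)/d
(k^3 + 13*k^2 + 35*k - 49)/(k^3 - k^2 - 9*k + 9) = (k^2 + 14*k + 49)/(k^2 - 9)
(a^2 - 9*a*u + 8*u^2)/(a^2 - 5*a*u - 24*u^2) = (a - u)/(a + 3*u)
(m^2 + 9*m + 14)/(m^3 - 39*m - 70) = (m + 7)/(m^2 - 2*m - 35)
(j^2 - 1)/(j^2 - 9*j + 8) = (j + 1)/(j - 8)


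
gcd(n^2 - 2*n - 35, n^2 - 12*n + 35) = n - 7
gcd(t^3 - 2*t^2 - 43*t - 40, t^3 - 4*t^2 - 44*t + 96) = t - 8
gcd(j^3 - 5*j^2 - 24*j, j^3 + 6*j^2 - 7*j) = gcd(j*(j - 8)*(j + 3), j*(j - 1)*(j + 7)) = j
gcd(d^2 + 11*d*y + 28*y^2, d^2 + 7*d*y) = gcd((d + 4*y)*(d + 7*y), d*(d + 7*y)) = d + 7*y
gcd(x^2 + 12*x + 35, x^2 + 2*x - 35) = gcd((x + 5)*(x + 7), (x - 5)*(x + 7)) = x + 7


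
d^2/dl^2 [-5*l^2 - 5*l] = -10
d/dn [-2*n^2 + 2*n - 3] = 2 - 4*n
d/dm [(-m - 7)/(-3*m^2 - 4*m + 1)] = (3*m^2 + 4*m - 2*(m + 7)*(3*m + 2) - 1)/(3*m^2 + 4*m - 1)^2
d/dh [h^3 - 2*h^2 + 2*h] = 3*h^2 - 4*h + 2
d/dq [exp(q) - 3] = exp(q)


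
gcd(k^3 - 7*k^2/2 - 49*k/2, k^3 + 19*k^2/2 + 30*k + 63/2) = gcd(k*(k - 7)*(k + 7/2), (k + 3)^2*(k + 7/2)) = k + 7/2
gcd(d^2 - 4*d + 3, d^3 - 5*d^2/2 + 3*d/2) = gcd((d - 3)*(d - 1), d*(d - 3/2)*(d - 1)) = d - 1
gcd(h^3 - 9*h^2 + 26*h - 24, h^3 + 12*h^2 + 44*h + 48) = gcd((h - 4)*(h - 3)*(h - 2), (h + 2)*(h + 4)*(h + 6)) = 1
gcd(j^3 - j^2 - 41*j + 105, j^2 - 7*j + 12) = j - 3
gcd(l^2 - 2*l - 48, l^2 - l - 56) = l - 8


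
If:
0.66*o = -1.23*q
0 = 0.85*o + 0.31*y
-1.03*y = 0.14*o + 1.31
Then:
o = 0.49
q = -0.26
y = -1.34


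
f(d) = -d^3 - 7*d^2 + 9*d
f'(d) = -3*d^2 - 14*d + 9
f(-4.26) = -88.06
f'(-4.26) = 14.20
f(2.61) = -41.97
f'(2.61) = -47.98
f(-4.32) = -88.90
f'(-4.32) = 13.49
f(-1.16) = -18.30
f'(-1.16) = 21.20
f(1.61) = -7.83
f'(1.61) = -21.32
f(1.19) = -0.89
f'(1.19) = -11.91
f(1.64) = -8.48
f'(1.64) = -22.03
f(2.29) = -28.11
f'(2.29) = -38.79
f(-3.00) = -63.00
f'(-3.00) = 24.00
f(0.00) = 0.00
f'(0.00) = 9.00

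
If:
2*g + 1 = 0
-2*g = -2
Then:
No Solution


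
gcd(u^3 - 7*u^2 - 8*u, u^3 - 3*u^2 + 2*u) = u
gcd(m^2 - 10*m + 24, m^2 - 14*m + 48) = m - 6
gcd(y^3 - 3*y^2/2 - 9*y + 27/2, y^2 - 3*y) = y - 3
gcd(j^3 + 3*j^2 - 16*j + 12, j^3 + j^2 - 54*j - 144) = j + 6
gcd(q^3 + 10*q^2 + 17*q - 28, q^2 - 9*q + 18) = 1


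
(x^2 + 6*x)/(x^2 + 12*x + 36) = x/(x + 6)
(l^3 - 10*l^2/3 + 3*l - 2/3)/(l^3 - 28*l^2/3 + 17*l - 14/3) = (l - 1)/(l - 7)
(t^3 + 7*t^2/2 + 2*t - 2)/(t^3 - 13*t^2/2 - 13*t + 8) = (t + 2)/(t - 8)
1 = 1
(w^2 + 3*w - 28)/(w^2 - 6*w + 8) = (w + 7)/(w - 2)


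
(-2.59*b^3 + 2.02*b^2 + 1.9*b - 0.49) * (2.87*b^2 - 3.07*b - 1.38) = -7.4333*b^5 + 13.7487*b^4 + 2.8258*b^3 - 10.0269*b^2 - 1.1177*b + 0.6762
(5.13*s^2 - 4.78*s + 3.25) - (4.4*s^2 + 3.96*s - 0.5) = 0.73*s^2 - 8.74*s + 3.75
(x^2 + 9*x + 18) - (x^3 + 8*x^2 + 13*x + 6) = -x^3 - 7*x^2 - 4*x + 12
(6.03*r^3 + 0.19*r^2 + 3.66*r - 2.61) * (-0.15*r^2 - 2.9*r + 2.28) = -0.9045*r^5 - 17.5155*r^4 + 12.6484*r^3 - 9.7893*r^2 + 15.9138*r - 5.9508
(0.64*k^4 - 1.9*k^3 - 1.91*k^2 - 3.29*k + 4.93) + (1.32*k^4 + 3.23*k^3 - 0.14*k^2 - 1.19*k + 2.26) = 1.96*k^4 + 1.33*k^3 - 2.05*k^2 - 4.48*k + 7.19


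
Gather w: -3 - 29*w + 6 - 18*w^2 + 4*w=-18*w^2 - 25*w + 3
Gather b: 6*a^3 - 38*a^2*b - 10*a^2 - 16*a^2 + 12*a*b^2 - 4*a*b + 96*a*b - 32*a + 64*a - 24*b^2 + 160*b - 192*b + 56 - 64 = 6*a^3 - 26*a^2 + 32*a + b^2*(12*a - 24) + b*(-38*a^2 + 92*a - 32) - 8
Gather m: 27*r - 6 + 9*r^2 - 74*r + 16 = 9*r^2 - 47*r + 10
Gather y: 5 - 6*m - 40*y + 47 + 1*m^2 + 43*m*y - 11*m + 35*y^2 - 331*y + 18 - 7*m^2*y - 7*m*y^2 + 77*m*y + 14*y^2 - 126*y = m^2 - 17*m + y^2*(49 - 7*m) + y*(-7*m^2 + 120*m - 497) + 70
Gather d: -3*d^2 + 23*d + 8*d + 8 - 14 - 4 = -3*d^2 + 31*d - 10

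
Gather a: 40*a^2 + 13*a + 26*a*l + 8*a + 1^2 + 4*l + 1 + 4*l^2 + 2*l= 40*a^2 + a*(26*l + 21) + 4*l^2 + 6*l + 2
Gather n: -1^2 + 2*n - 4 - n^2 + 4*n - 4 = -n^2 + 6*n - 9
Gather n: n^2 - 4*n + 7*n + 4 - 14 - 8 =n^2 + 3*n - 18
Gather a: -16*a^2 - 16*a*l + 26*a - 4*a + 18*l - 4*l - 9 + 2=-16*a^2 + a*(22 - 16*l) + 14*l - 7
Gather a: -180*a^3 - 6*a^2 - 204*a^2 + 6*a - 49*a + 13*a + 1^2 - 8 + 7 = -180*a^3 - 210*a^2 - 30*a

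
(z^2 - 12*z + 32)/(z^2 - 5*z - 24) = (z - 4)/(z + 3)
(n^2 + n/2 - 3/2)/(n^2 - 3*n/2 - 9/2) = (n - 1)/(n - 3)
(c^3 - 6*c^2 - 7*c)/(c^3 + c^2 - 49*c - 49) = c/(c + 7)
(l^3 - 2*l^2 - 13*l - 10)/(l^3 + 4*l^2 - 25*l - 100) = (l^2 + 3*l + 2)/(l^2 + 9*l + 20)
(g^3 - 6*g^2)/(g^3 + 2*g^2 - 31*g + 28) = g^2*(g - 6)/(g^3 + 2*g^2 - 31*g + 28)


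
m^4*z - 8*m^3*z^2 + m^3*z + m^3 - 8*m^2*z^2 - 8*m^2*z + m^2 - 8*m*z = m*(m + 1)*(m - 8*z)*(m*z + 1)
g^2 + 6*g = g*(g + 6)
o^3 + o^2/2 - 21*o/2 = o*(o - 3)*(o + 7/2)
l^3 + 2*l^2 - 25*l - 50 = (l - 5)*(l + 2)*(l + 5)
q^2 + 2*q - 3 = (q - 1)*(q + 3)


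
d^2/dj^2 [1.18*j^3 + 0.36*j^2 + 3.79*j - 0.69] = 7.08*j + 0.72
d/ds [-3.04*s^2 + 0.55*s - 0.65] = 0.55 - 6.08*s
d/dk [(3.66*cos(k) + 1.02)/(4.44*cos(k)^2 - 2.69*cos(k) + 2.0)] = (16.2504*cos(k)^2 + 9.0576*cos(k) - 10.0638)*sin(k)/(19.7136*cos(k)^4 - 23.8872*cos(k)^3 + 24.9961*cos(k)^2 - 10.76*cos(k) + 4.0)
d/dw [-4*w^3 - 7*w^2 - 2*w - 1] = -12*w^2 - 14*w - 2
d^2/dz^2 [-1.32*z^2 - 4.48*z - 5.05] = -2.64000000000000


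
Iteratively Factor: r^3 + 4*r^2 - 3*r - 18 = (r - 2)*(r^2 + 6*r + 9) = (r - 2)*(r + 3)*(r + 3)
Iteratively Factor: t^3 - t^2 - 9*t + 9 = (t + 3)*(t^2 - 4*t + 3) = (t - 3)*(t + 3)*(t - 1)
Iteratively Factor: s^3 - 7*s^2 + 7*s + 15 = (s + 1)*(s^2 - 8*s + 15) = (s - 5)*(s + 1)*(s - 3)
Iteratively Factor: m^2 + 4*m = (m)*(m + 4)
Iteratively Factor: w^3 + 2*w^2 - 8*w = (w + 4)*(w^2 - 2*w) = (w - 2)*(w + 4)*(w)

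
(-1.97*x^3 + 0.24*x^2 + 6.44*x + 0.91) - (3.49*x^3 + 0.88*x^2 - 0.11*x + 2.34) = -5.46*x^3 - 0.64*x^2 + 6.55*x - 1.43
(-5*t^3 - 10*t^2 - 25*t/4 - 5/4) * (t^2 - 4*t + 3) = -5*t^5 + 10*t^4 + 75*t^3/4 - 25*t^2/4 - 55*t/4 - 15/4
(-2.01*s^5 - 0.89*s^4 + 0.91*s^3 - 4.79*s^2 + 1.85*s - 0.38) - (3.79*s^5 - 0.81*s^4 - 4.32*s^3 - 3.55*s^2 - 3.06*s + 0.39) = -5.8*s^5 - 0.08*s^4 + 5.23*s^3 - 1.24*s^2 + 4.91*s - 0.77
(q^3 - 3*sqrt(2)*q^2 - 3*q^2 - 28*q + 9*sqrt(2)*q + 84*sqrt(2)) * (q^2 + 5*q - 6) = q^5 - 3*sqrt(2)*q^4 + 2*q^4 - 49*q^3 - 6*sqrt(2)*q^3 - 122*q^2 + 147*sqrt(2)*q^2 + 168*q + 366*sqrt(2)*q - 504*sqrt(2)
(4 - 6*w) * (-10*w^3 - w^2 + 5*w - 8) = 60*w^4 - 34*w^3 - 34*w^2 + 68*w - 32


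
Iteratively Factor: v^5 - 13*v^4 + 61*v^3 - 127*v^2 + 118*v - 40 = (v - 4)*(v^4 - 9*v^3 + 25*v^2 - 27*v + 10) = (v - 4)*(v - 1)*(v^3 - 8*v^2 + 17*v - 10) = (v - 4)*(v - 1)^2*(v^2 - 7*v + 10) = (v - 4)*(v - 2)*(v - 1)^2*(v - 5)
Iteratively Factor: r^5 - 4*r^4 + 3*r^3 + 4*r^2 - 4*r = (r + 1)*(r^4 - 5*r^3 + 8*r^2 - 4*r) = (r - 2)*(r + 1)*(r^3 - 3*r^2 + 2*r) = (r - 2)^2*(r + 1)*(r^2 - r) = r*(r - 2)^2*(r + 1)*(r - 1)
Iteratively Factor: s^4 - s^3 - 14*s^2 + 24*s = (s - 2)*(s^3 + s^2 - 12*s) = s*(s - 2)*(s^2 + s - 12) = s*(s - 2)*(s + 4)*(s - 3)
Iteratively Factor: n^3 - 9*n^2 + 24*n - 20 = (n - 2)*(n^2 - 7*n + 10) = (n - 5)*(n - 2)*(n - 2)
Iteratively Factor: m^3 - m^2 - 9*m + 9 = (m - 1)*(m^2 - 9) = (m - 1)*(m + 3)*(m - 3)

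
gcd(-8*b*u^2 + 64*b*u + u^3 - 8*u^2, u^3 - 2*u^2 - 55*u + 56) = u - 8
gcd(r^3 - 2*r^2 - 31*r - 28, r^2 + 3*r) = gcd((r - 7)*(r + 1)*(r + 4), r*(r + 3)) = 1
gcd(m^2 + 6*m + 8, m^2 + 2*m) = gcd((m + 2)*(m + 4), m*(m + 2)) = m + 2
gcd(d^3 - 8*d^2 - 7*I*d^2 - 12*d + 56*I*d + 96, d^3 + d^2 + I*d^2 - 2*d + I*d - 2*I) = 1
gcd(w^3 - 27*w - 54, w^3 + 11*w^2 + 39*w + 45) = w^2 + 6*w + 9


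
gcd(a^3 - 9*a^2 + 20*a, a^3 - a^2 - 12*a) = a^2 - 4*a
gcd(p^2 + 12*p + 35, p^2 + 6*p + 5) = p + 5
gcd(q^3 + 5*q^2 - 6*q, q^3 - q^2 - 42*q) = q^2 + 6*q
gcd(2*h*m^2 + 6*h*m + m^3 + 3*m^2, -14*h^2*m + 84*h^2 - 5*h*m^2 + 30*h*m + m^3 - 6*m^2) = 2*h + m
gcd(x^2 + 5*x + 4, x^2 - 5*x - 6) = x + 1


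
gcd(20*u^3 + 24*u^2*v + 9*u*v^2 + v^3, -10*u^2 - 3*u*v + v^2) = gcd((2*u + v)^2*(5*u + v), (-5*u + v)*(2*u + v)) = 2*u + v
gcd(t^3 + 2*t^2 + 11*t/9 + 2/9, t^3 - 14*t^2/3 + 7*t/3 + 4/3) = t + 1/3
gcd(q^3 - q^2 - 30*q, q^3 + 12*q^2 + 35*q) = q^2 + 5*q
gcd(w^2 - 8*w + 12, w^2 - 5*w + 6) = w - 2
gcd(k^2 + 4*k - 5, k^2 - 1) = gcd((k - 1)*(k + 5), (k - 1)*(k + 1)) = k - 1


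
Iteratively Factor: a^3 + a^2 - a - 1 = (a + 1)*(a^2 - 1) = (a + 1)^2*(a - 1)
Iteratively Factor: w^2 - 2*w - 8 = (w + 2)*(w - 4)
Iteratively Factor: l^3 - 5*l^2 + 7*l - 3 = (l - 3)*(l^2 - 2*l + 1) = (l - 3)*(l - 1)*(l - 1)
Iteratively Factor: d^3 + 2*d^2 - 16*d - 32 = (d + 2)*(d^2 - 16) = (d + 2)*(d + 4)*(d - 4)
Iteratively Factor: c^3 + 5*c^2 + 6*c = (c + 3)*(c^2 + 2*c) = c*(c + 3)*(c + 2)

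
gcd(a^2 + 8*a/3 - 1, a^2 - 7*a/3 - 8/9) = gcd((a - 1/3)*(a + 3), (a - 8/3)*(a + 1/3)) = 1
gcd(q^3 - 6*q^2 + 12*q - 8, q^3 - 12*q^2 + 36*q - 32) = q^2 - 4*q + 4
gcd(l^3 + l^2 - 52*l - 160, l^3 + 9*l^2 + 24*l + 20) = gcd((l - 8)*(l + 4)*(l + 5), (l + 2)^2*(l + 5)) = l + 5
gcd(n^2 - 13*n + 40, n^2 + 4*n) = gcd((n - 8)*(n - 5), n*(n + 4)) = 1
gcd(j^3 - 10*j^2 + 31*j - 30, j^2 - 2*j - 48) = 1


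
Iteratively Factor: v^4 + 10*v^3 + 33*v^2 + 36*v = (v + 3)*(v^3 + 7*v^2 + 12*v) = v*(v + 3)*(v^2 + 7*v + 12) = v*(v + 3)*(v + 4)*(v + 3)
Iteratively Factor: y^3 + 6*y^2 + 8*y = (y)*(y^2 + 6*y + 8) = y*(y + 4)*(y + 2)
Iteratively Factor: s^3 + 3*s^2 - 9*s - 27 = (s + 3)*(s^2 - 9) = (s + 3)^2*(s - 3)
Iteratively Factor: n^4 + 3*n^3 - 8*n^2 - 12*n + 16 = (n - 2)*(n^3 + 5*n^2 + 2*n - 8) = (n - 2)*(n + 2)*(n^2 + 3*n - 4) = (n - 2)*(n + 2)*(n + 4)*(n - 1)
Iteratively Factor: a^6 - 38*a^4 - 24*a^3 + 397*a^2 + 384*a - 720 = (a - 5)*(a^5 + 5*a^4 - 13*a^3 - 89*a^2 - 48*a + 144) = (a - 5)*(a + 4)*(a^4 + a^3 - 17*a^2 - 21*a + 36) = (a - 5)*(a - 4)*(a + 4)*(a^3 + 5*a^2 + 3*a - 9) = (a - 5)*(a - 4)*(a + 3)*(a + 4)*(a^2 + 2*a - 3) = (a - 5)*(a - 4)*(a + 3)^2*(a + 4)*(a - 1)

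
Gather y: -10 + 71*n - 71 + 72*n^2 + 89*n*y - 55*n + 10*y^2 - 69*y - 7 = 72*n^2 + 16*n + 10*y^2 + y*(89*n - 69) - 88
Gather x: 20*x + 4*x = 24*x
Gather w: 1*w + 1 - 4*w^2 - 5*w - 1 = -4*w^2 - 4*w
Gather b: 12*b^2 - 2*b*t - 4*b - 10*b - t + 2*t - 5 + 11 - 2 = 12*b^2 + b*(-2*t - 14) + t + 4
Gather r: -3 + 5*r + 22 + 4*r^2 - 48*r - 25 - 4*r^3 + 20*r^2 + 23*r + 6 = -4*r^3 + 24*r^2 - 20*r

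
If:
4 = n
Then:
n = 4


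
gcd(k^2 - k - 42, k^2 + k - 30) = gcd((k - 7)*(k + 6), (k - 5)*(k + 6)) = k + 6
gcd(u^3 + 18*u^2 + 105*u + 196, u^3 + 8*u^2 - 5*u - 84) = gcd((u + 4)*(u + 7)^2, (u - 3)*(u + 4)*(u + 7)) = u^2 + 11*u + 28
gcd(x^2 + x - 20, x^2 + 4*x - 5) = x + 5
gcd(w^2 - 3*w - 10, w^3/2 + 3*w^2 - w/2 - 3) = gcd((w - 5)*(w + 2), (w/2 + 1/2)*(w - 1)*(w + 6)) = 1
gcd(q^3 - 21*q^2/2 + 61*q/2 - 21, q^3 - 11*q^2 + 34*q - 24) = q^2 - 7*q + 6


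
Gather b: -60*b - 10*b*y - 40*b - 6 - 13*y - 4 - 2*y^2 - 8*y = b*(-10*y - 100) - 2*y^2 - 21*y - 10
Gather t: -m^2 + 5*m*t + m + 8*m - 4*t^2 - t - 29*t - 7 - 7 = -m^2 + 9*m - 4*t^2 + t*(5*m - 30) - 14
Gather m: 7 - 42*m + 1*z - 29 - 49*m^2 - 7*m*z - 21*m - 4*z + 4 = -49*m^2 + m*(-7*z - 63) - 3*z - 18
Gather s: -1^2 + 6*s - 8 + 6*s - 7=12*s - 16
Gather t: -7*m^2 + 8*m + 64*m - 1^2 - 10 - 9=-7*m^2 + 72*m - 20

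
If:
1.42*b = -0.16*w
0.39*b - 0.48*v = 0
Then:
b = -0.112676056338028*w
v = -0.0915492957746479*w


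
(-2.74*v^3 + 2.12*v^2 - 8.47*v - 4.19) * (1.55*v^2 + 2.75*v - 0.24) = -4.247*v^5 - 4.249*v^4 - 6.6409*v^3 - 30.2958*v^2 - 9.4897*v + 1.0056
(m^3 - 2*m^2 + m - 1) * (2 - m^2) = -m^5 + 2*m^4 + m^3 - 3*m^2 + 2*m - 2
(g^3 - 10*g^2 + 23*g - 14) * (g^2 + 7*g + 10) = g^5 - 3*g^4 - 37*g^3 + 47*g^2 + 132*g - 140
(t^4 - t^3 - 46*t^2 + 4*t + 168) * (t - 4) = t^5 - 5*t^4 - 42*t^3 + 188*t^2 + 152*t - 672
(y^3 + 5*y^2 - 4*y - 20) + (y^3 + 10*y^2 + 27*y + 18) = 2*y^3 + 15*y^2 + 23*y - 2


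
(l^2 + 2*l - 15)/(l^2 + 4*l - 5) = (l - 3)/(l - 1)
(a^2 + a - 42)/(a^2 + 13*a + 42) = (a - 6)/(a + 6)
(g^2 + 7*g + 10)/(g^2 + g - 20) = (g + 2)/(g - 4)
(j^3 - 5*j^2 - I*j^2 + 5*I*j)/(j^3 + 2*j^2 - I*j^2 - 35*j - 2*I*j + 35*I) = j/(j + 7)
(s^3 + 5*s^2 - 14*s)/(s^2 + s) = (s^2 + 5*s - 14)/(s + 1)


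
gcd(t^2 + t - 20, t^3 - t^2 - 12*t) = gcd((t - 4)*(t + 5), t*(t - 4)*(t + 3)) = t - 4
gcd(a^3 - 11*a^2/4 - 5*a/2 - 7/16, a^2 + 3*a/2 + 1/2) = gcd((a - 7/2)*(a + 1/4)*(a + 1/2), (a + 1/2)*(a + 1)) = a + 1/2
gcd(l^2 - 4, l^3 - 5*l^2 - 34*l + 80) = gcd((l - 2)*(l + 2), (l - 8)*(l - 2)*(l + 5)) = l - 2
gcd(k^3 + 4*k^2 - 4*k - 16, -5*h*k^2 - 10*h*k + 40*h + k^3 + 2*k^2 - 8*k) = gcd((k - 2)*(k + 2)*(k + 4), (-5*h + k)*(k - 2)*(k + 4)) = k^2 + 2*k - 8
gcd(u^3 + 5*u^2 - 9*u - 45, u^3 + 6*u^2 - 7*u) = 1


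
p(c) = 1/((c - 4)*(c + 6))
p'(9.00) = 0.00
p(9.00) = 0.01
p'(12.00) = 0.00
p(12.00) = 0.01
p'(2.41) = -0.04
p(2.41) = -0.07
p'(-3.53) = 0.01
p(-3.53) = -0.05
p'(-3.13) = 0.01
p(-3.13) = -0.05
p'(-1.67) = 0.00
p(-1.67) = -0.04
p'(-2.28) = 0.00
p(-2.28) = -0.04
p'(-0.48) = -0.00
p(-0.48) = -0.04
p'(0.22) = -0.00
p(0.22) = -0.04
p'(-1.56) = 0.00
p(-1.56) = -0.04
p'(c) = -1/((c - 4)*(c + 6)^2) - 1/((c - 4)^2*(c + 6)) = 2*(-c - 1)/(c^4 + 4*c^3 - 44*c^2 - 96*c + 576)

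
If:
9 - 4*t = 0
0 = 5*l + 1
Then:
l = -1/5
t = 9/4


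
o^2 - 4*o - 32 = (o - 8)*(o + 4)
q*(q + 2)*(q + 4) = q^3 + 6*q^2 + 8*q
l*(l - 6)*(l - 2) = l^3 - 8*l^2 + 12*l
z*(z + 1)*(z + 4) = z^3 + 5*z^2 + 4*z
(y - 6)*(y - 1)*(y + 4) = y^3 - 3*y^2 - 22*y + 24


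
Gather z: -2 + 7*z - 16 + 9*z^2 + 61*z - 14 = 9*z^2 + 68*z - 32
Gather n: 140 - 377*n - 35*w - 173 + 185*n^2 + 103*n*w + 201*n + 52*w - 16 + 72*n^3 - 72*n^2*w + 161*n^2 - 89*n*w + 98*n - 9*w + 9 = 72*n^3 + n^2*(346 - 72*w) + n*(14*w - 78) + 8*w - 40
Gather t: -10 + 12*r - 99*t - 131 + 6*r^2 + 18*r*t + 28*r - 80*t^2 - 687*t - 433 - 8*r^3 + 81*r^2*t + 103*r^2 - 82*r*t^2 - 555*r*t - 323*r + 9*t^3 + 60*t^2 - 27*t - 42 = -8*r^3 + 109*r^2 - 283*r + 9*t^3 + t^2*(-82*r - 20) + t*(81*r^2 - 537*r - 813) - 616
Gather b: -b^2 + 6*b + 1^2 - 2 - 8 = -b^2 + 6*b - 9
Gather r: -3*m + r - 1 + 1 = -3*m + r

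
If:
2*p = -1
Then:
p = -1/2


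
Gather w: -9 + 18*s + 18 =18*s + 9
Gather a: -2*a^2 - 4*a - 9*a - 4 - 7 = -2*a^2 - 13*a - 11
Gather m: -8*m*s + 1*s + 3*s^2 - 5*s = -8*m*s + 3*s^2 - 4*s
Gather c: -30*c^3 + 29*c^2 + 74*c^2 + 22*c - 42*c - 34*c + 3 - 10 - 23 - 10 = -30*c^3 + 103*c^2 - 54*c - 40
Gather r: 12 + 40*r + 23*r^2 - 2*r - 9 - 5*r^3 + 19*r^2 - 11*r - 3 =-5*r^3 + 42*r^2 + 27*r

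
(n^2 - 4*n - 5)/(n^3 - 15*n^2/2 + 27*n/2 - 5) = 2*(n + 1)/(2*n^2 - 5*n + 2)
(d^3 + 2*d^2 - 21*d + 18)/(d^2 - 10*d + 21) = (d^2 + 5*d - 6)/(d - 7)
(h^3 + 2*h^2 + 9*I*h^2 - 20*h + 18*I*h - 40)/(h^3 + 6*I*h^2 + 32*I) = (h^2 + h*(2 + 5*I) + 10*I)/(h^2 + 2*I*h + 8)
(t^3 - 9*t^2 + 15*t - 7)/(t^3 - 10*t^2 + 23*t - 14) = (t - 1)/(t - 2)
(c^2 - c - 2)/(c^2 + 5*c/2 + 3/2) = 2*(c - 2)/(2*c + 3)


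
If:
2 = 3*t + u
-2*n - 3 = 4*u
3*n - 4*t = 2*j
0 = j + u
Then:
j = 43/16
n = 31/8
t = 25/16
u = -43/16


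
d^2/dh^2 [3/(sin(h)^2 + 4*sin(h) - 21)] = 6*(-2*sin(h)^4 - 6*sin(h)^3 - 47*sin(h)^2 - 30*sin(h) + 37)/(sin(h)^2 + 4*sin(h) - 21)^3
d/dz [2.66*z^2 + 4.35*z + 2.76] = 5.32*z + 4.35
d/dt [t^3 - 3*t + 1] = 3*t^2 - 3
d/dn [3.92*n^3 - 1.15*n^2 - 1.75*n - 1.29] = 11.76*n^2 - 2.3*n - 1.75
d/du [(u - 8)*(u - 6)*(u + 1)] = 3*u^2 - 26*u + 34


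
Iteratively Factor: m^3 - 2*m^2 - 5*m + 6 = (m - 3)*(m^2 + m - 2) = (m - 3)*(m + 2)*(m - 1)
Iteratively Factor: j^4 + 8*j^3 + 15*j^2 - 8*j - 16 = (j + 4)*(j^3 + 4*j^2 - j - 4) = (j + 1)*(j + 4)*(j^2 + 3*j - 4) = (j - 1)*(j + 1)*(j + 4)*(j + 4)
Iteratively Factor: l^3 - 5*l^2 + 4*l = (l - 4)*(l^2 - l) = l*(l - 4)*(l - 1)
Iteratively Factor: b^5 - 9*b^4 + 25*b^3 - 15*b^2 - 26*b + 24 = (b - 3)*(b^4 - 6*b^3 + 7*b^2 + 6*b - 8) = (b - 3)*(b - 2)*(b^3 - 4*b^2 - b + 4) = (b - 4)*(b - 3)*(b - 2)*(b^2 - 1) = (b - 4)*(b - 3)*(b - 2)*(b - 1)*(b + 1)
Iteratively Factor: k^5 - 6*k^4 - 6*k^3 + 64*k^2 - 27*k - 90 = (k + 1)*(k^4 - 7*k^3 + k^2 + 63*k - 90) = (k - 2)*(k + 1)*(k^3 - 5*k^2 - 9*k + 45) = (k - 3)*(k - 2)*(k + 1)*(k^2 - 2*k - 15) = (k - 5)*(k - 3)*(k - 2)*(k + 1)*(k + 3)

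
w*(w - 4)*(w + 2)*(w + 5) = w^4 + 3*w^3 - 18*w^2 - 40*w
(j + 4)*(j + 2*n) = j^2 + 2*j*n + 4*j + 8*n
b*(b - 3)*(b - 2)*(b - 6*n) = b^4 - 6*b^3*n - 5*b^3 + 30*b^2*n + 6*b^2 - 36*b*n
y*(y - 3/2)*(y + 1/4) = y^3 - 5*y^2/4 - 3*y/8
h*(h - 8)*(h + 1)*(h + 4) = h^4 - 3*h^3 - 36*h^2 - 32*h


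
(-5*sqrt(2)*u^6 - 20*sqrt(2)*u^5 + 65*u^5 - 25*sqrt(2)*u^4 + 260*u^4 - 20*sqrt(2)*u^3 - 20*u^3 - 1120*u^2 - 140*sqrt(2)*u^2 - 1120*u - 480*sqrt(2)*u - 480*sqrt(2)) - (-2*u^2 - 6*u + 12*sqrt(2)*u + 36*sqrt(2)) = -5*sqrt(2)*u^6 - 20*sqrt(2)*u^5 + 65*u^5 - 25*sqrt(2)*u^4 + 260*u^4 - 20*sqrt(2)*u^3 - 20*u^3 - 1118*u^2 - 140*sqrt(2)*u^2 - 1114*u - 492*sqrt(2)*u - 516*sqrt(2)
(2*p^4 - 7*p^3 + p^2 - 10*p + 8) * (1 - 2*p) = -4*p^5 + 16*p^4 - 9*p^3 + 21*p^2 - 26*p + 8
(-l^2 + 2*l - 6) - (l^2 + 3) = -2*l^2 + 2*l - 9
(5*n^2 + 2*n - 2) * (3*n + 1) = 15*n^3 + 11*n^2 - 4*n - 2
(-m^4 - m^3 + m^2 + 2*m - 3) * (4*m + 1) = -4*m^5 - 5*m^4 + 3*m^3 + 9*m^2 - 10*m - 3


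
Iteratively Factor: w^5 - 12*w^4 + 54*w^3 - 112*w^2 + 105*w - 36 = (w - 3)*(w^4 - 9*w^3 + 27*w^2 - 31*w + 12) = (w - 3)*(w - 1)*(w^3 - 8*w^2 + 19*w - 12) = (w - 3)*(w - 1)^2*(w^2 - 7*w + 12) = (w - 4)*(w - 3)*(w - 1)^2*(w - 3)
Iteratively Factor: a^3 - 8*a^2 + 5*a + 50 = (a - 5)*(a^2 - 3*a - 10) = (a - 5)^2*(a + 2)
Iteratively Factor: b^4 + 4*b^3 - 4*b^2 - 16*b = (b)*(b^3 + 4*b^2 - 4*b - 16) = b*(b - 2)*(b^2 + 6*b + 8) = b*(b - 2)*(b + 2)*(b + 4)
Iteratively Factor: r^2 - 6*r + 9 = (r - 3)*(r - 3)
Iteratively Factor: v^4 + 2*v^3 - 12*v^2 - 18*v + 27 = (v + 3)*(v^3 - v^2 - 9*v + 9) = (v - 1)*(v + 3)*(v^2 - 9) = (v - 3)*(v - 1)*(v + 3)*(v + 3)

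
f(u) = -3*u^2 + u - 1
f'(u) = 1 - 6*u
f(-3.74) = -46.70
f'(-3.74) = 23.44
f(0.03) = -0.97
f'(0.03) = 0.82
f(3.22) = -28.89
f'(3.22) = -18.32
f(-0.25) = -1.44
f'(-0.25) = 2.50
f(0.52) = -1.29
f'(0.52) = -2.12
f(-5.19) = -87.00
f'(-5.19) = 32.14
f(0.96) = -2.80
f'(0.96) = -4.76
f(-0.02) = -1.02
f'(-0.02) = 1.12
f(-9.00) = -253.00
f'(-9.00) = 55.00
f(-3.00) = -31.00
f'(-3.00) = 19.00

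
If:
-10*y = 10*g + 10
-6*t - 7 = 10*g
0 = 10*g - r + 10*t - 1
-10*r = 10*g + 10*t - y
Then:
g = -412/217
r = -2/217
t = 867/434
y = 195/217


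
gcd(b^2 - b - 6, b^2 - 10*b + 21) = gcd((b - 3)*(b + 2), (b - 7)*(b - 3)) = b - 3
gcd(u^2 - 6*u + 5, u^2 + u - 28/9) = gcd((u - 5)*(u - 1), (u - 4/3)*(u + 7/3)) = 1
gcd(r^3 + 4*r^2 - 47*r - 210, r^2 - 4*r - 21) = r - 7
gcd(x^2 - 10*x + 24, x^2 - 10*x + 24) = x^2 - 10*x + 24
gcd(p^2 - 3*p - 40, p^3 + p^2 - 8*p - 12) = 1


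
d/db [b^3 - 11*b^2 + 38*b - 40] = 3*b^2 - 22*b + 38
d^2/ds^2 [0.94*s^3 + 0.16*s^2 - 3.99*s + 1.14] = 5.64*s + 0.32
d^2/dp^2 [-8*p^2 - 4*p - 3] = -16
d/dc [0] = 0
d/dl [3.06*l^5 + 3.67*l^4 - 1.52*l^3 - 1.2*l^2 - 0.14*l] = 15.3*l^4 + 14.68*l^3 - 4.56*l^2 - 2.4*l - 0.14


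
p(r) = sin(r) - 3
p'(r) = cos(r)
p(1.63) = -2.00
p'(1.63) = -0.06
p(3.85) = -3.65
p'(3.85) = -0.76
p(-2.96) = -3.18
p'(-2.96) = -0.98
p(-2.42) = -3.66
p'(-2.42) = -0.75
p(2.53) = -2.43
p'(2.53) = -0.82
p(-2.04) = -3.89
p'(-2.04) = -0.45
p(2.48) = -2.39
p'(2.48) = -0.79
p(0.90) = -2.22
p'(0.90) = 0.62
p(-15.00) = -3.65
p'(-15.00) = -0.76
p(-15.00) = -3.65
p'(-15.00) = -0.76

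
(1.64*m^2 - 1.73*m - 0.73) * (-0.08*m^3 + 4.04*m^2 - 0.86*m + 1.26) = -0.1312*m^5 + 6.764*m^4 - 8.3412*m^3 + 0.605*m^2 - 1.552*m - 0.9198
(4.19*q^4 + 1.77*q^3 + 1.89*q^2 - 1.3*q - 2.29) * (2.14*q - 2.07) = 8.9666*q^5 - 4.8855*q^4 + 0.3807*q^3 - 6.6943*q^2 - 2.2096*q + 4.7403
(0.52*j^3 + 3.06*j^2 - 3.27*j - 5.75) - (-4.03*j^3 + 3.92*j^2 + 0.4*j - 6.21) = 4.55*j^3 - 0.86*j^2 - 3.67*j + 0.46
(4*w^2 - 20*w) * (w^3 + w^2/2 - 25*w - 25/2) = 4*w^5 - 18*w^4 - 110*w^3 + 450*w^2 + 250*w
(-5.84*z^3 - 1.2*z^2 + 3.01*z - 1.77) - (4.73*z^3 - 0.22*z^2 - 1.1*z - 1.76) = -10.57*z^3 - 0.98*z^2 + 4.11*z - 0.01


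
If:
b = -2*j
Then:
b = -2*j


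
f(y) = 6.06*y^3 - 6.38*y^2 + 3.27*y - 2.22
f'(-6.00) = 734.31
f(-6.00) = -1560.48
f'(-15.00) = 4285.17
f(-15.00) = -21939.27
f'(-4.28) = 390.91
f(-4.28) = -608.21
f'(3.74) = 209.84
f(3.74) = 237.79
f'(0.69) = 3.12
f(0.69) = -1.01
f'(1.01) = 8.93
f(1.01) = 0.82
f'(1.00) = 8.69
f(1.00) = 0.73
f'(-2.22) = 121.20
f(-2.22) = -107.23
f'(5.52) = 486.79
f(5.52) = 840.70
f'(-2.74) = 174.72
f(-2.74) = -183.74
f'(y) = 18.18*y^2 - 12.76*y + 3.27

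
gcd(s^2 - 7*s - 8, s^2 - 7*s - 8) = s^2 - 7*s - 8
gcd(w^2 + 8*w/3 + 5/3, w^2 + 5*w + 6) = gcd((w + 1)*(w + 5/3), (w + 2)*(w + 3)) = 1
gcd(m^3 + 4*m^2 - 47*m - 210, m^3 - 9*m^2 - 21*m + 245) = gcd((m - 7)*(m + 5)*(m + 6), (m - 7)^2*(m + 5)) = m^2 - 2*m - 35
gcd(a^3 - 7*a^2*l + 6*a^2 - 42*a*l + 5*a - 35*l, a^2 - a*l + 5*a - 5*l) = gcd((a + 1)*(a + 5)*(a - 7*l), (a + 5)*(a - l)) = a + 5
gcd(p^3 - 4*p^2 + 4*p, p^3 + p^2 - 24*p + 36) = p - 2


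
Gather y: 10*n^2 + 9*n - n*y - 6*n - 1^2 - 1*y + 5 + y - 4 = 10*n^2 - n*y + 3*n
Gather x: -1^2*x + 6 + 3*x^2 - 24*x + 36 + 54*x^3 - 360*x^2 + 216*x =54*x^3 - 357*x^2 + 191*x + 42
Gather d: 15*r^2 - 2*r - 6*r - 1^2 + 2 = 15*r^2 - 8*r + 1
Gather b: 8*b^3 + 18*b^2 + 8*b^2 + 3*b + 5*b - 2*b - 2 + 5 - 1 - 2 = 8*b^3 + 26*b^2 + 6*b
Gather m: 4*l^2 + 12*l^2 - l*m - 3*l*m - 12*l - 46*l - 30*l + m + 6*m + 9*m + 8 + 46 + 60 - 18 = 16*l^2 - 88*l + m*(16 - 4*l) + 96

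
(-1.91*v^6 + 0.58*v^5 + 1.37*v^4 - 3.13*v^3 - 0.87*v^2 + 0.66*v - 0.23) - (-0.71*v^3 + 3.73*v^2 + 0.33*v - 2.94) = -1.91*v^6 + 0.58*v^5 + 1.37*v^4 - 2.42*v^3 - 4.6*v^2 + 0.33*v + 2.71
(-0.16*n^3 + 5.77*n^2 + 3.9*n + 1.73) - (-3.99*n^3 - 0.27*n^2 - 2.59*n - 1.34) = 3.83*n^3 + 6.04*n^2 + 6.49*n + 3.07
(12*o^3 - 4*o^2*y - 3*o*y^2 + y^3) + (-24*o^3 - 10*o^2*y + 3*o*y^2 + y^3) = -12*o^3 - 14*o^2*y + 2*y^3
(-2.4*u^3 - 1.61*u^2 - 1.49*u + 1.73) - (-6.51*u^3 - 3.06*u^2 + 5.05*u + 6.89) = 4.11*u^3 + 1.45*u^2 - 6.54*u - 5.16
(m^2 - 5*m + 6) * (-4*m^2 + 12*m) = -4*m^4 + 32*m^3 - 84*m^2 + 72*m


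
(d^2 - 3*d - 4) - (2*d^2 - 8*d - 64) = -d^2 + 5*d + 60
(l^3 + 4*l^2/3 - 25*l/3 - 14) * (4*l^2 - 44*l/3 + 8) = 4*l^5 - 28*l^4/3 - 404*l^3/9 + 692*l^2/9 + 416*l/3 - 112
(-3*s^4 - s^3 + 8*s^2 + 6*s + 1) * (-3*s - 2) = 9*s^5 + 9*s^4 - 22*s^3 - 34*s^2 - 15*s - 2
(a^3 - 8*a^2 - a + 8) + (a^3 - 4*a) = 2*a^3 - 8*a^2 - 5*a + 8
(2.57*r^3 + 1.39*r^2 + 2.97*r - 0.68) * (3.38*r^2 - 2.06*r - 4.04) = 8.6866*r^5 - 0.596*r^4 - 3.2076*r^3 - 14.0322*r^2 - 10.598*r + 2.7472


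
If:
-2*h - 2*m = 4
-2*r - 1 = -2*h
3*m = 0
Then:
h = -2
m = 0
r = -5/2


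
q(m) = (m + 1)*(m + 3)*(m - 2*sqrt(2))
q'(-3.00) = 11.66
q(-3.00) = 0.00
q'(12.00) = 451.80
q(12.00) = 1788.46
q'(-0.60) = -8.64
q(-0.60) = -3.29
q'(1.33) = 0.11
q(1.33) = -15.12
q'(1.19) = -1.28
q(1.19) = -15.03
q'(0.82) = -4.38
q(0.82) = -13.96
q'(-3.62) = 22.52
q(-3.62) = -10.47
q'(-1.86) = -2.29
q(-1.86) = 4.60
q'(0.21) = -7.69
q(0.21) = -10.17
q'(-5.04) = 56.08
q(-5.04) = -64.85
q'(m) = (m + 1)*(m + 3) + (m + 1)*(m - 2*sqrt(2)) + (m + 3)*(m - 2*sqrt(2)) = 3*m^2 - 4*sqrt(2)*m + 8*m - 8*sqrt(2) + 3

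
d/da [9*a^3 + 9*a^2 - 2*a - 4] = 27*a^2 + 18*a - 2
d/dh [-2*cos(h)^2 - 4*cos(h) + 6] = 4*(cos(h) + 1)*sin(h)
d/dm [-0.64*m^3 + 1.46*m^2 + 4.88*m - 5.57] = -1.92*m^2 + 2.92*m + 4.88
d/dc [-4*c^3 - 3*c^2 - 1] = 6*c*(-2*c - 1)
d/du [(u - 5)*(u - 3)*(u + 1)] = 3*u^2 - 14*u + 7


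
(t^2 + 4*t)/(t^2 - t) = (t + 4)/(t - 1)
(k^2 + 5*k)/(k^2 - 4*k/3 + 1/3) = 3*k*(k + 5)/(3*k^2 - 4*k + 1)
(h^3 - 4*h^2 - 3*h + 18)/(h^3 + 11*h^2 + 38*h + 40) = (h^2 - 6*h + 9)/(h^2 + 9*h + 20)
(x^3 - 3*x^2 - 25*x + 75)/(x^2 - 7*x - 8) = (-x^3 + 3*x^2 + 25*x - 75)/(-x^2 + 7*x + 8)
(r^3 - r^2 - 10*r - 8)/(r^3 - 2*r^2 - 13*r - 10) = (r - 4)/(r - 5)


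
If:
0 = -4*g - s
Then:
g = -s/4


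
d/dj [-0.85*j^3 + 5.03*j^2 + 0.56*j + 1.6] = -2.55*j^2 + 10.06*j + 0.56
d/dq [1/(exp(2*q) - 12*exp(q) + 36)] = 2*(6 - exp(q))*exp(q)/(exp(2*q) - 12*exp(q) + 36)^2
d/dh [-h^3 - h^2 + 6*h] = -3*h^2 - 2*h + 6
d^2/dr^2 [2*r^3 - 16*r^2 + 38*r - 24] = 12*r - 32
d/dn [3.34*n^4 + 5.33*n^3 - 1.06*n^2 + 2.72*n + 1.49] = 13.36*n^3 + 15.99*n^2 - 2.12*n + 2.72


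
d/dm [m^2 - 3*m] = 2*m - 3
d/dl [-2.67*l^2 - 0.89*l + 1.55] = -5.34*l - 0.89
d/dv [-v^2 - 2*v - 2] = -2*v - 2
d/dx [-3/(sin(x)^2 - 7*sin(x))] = 3*(2*sin(x) - 7)*cos(x)/((sin(x) - 7)^2*sin(x)^2)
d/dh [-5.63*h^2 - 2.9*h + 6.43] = -11.26*h - 2.9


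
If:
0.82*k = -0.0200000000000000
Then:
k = -0.02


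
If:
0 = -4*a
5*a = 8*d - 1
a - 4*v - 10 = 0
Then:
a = 0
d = 1/8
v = -5/2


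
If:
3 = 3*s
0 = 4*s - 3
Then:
No Solution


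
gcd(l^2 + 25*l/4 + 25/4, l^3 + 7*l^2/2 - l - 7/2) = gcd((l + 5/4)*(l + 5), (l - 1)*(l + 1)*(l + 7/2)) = 1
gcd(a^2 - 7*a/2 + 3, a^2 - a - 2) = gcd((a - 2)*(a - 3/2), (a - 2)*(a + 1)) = a - 2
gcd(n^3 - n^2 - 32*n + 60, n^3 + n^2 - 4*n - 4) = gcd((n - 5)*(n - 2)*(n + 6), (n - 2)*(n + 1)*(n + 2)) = n - 2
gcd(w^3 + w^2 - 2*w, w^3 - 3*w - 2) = 1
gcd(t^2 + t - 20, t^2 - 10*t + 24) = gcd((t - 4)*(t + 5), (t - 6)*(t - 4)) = t - 4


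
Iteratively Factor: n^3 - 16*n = (n)*(n^2 - 16) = n*(n - 4)*(n + 4)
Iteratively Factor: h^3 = (h)*(h^2) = h^2*(h)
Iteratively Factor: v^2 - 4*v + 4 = (v - 2)*(v - 2)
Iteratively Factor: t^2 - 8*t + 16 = (t - 4)*(t - 4)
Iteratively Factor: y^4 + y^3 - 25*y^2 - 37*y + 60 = (y - 1)*(y^3 + 2*y^2 - 23*y - 60) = (y - 1)*(y + 3)*(y^2 - y - 20) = (y - 1)*(y + 3)*(y + 4)*(y - 5)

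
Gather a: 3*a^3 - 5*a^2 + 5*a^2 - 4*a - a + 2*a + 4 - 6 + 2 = 3*a^3 - 3*a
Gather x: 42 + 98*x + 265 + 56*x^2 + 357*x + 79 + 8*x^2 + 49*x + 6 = 64*x^2 + 504*x + 392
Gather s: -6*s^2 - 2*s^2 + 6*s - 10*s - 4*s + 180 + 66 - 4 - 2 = -8*s^2 - 8*s + 240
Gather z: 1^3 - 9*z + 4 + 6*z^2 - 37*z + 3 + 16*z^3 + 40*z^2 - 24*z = 16*z^3 + 46*z^2 - 70*z + 8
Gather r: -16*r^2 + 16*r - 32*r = -16*r^2 - 16*r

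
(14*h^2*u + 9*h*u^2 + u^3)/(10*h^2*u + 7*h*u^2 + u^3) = (7*h + u)/(5*h + u)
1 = 1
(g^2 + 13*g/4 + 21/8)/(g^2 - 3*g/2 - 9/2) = (g + 7/4)/(g - 3)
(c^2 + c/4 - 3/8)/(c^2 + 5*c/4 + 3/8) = (2*c - 1)/(2*c + 1)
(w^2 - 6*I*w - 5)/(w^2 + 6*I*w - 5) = (w^2 - 6*I*w - 5)/(w^2 + 6*I*w - 5)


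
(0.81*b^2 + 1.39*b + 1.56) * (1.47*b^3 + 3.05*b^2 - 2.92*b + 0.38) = 1.1907*b^5 + 4.5138*b^4 + 4.1675*b^3 + 1.007*b^2 - 4.027*b + 0.5928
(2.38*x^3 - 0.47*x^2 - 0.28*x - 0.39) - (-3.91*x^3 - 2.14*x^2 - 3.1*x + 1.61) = 6.29*x^3 + 1.67*x^2 + 2.82*x - 2.0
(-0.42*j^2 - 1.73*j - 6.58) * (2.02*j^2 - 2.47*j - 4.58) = -0.8484*j^4 - 2.4572*j^3 - 7.0949*j^2 + 24.176*j + 30.1364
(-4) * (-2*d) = 8*d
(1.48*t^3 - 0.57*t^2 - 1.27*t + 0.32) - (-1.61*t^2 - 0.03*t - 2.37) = 1.48*t^3 + 1.04*t^2 - 1.24*t + 2.69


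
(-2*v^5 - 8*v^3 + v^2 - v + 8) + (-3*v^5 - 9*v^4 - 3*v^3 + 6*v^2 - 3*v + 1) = -5*v^5 - 9*v^4 - 11*v^3 + 7*v^2 - 4*v + 9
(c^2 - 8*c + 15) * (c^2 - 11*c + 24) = c^4 - 19*c^3 + 127*c^2 - 357*c + 360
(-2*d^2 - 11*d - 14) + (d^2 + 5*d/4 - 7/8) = -d^2 - 39*d/4 - 119/8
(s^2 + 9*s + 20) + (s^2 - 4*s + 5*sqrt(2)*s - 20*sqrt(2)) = 2*s^2 + 5*s + 5*sqrt(2)*s - 20*sqrt(2) + 20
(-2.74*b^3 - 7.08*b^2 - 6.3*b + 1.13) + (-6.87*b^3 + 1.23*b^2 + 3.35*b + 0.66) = -9.61*b^3 - 5.85*b^2 - 2.95*b + 1.79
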